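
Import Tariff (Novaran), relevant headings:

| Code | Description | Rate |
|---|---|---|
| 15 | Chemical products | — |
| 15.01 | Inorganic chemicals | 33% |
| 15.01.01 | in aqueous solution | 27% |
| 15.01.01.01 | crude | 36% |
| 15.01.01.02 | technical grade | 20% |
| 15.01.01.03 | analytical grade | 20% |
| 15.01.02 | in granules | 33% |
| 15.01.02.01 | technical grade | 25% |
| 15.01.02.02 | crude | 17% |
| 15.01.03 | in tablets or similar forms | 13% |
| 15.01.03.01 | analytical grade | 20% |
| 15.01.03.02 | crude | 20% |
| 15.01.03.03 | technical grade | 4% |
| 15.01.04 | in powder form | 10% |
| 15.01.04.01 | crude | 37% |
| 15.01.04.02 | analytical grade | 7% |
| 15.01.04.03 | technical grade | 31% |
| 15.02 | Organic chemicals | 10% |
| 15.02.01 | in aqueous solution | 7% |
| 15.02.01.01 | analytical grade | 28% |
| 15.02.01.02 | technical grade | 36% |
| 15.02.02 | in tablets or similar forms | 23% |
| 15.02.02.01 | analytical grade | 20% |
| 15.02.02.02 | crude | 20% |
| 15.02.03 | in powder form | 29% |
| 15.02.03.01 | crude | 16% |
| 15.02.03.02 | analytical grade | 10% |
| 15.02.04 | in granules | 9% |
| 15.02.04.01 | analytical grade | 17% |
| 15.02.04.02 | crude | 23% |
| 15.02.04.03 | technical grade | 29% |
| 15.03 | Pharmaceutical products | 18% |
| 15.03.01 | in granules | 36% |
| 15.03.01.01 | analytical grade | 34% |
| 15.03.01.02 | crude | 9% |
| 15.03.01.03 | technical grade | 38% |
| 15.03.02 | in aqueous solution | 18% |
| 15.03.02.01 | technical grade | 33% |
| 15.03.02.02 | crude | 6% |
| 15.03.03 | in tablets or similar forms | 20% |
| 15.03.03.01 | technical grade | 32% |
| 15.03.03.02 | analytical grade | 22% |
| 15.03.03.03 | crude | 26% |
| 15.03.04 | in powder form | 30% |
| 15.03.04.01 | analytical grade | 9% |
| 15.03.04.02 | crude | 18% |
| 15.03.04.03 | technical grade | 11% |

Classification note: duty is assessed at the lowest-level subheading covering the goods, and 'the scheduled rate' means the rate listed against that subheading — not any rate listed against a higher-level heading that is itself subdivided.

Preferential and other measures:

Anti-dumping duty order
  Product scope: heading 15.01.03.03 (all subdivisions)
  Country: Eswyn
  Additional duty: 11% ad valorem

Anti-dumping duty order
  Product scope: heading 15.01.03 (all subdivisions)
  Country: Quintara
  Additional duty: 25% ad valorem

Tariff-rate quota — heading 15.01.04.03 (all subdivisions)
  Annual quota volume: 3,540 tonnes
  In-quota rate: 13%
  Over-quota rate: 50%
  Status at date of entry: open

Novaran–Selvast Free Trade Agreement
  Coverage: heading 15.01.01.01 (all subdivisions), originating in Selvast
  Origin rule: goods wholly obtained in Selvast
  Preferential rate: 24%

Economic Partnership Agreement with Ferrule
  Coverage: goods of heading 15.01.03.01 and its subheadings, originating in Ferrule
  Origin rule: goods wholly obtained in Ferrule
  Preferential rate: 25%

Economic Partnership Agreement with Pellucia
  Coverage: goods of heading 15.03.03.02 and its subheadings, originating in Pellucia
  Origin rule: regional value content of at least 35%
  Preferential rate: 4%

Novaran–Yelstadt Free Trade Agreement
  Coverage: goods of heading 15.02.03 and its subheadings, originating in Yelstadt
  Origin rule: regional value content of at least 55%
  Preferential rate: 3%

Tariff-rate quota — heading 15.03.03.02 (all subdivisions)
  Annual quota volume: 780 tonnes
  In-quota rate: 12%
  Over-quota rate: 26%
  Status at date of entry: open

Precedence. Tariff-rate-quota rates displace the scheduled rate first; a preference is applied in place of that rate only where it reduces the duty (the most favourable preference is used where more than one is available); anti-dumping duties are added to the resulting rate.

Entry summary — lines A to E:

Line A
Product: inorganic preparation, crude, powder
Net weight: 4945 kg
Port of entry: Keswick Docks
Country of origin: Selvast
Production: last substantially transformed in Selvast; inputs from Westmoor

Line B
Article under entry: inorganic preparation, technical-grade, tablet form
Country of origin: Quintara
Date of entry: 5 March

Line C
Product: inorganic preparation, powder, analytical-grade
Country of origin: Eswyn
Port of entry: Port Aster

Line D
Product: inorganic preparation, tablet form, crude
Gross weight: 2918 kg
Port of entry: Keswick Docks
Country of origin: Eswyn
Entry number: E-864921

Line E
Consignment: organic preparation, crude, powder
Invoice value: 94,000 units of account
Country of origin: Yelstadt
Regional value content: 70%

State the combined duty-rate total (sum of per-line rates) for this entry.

Line A: inorganic → 15.01; powder → 15.01.04; crude → 15.01.04.01. Scheduled 37%. Selvast agreement on 15.01.01.01: 15.01.04.01 not covered. → 37%.
Line B: inorganic → 15.01; tablet form → 15.01.03; technical-grade → 15.01.03.03. Scheduled 4%. anti-dumping (Quintara, 15.01.03): +25%; total 4% + 25% = 29%. → 29%.
Line C: inorganic → 15.01; powder → 15.01.04; analytical-grade → 15.01.04.02. Scheduled 7%. No special measure applies. → 7%.
Line D: inorganic → 15.01; tablet form → 15.01.03; crude → 15.01.03.02. Scheduled 20%. No special measure applies. → 20%.
Line E: organic → 15.02; powder → 15.02.03; crude → 15.02.03.01. Scheduled 16%. Yelstadt agreement on 15.02.03: RVC ≥ 55% → 3% available; preferential 3%. → 3%.
Sum: 37% + 29% + 7% + 20% + 3% = 96%.

96%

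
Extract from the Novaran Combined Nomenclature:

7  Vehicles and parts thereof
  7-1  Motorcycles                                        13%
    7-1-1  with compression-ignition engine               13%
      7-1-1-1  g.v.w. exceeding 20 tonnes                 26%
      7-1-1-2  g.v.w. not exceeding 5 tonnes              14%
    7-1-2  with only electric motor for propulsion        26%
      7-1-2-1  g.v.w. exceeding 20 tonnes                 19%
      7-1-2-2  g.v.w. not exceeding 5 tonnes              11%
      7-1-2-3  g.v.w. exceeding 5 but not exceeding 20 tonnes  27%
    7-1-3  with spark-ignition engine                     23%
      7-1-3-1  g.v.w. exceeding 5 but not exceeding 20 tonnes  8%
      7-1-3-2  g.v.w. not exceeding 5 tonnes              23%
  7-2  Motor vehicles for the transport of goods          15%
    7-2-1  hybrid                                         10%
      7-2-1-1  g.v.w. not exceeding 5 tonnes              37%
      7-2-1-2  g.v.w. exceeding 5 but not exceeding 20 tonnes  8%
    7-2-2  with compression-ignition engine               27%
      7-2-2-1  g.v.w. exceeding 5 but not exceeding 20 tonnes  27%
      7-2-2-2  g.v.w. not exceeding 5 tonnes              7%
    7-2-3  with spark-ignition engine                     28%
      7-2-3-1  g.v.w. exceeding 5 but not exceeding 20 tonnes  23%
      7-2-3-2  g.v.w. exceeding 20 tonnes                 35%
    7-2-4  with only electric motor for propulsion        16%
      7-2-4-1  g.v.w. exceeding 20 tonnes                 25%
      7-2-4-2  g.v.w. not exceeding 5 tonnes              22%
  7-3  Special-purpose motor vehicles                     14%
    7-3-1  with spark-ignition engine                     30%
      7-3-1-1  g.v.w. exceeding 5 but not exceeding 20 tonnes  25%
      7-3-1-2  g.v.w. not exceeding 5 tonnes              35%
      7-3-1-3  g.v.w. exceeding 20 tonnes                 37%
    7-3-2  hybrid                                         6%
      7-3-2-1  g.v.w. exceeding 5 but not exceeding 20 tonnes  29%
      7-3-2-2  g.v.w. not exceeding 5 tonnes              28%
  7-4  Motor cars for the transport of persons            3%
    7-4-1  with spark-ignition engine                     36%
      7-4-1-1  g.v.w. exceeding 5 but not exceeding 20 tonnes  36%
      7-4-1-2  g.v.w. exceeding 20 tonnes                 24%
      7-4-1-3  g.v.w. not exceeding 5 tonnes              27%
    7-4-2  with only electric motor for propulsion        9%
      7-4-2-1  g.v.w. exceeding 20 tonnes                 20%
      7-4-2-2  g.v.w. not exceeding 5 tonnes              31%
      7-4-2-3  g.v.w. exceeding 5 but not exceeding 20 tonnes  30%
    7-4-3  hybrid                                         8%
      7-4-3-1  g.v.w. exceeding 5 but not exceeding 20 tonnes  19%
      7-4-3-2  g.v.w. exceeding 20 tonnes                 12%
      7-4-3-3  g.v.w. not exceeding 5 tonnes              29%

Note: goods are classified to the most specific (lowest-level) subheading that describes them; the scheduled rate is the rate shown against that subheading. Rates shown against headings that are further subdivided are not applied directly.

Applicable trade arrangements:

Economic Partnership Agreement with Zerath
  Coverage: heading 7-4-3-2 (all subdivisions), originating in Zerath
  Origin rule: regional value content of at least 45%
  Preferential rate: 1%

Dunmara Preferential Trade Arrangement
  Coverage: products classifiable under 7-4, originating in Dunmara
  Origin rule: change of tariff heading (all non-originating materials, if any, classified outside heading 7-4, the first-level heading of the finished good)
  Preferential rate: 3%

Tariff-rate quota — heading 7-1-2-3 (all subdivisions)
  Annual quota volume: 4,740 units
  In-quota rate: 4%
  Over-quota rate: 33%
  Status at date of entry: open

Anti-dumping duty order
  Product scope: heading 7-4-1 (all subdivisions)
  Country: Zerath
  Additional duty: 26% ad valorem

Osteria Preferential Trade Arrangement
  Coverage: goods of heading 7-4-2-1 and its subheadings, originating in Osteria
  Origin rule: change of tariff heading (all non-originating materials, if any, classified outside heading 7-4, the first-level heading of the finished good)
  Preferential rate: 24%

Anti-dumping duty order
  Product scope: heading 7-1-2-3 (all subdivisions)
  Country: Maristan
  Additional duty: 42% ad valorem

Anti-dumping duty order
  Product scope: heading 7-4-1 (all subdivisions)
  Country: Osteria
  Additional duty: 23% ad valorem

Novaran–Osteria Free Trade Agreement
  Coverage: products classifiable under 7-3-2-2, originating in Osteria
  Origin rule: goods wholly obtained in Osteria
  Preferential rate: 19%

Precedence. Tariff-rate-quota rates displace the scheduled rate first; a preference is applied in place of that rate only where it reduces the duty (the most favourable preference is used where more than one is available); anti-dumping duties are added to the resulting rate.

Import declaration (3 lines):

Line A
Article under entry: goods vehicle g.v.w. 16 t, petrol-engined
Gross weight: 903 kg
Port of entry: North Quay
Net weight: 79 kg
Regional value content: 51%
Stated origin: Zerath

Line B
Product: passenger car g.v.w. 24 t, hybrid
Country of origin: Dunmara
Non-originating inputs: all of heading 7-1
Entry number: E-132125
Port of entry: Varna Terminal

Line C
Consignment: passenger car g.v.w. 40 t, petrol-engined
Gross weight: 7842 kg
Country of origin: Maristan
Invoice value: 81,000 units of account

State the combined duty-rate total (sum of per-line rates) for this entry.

50%

Line A: goods vehicle → 7-2; petrol-engined → 7-2-3; g.v.w. 16 t → 7-2-3-1. Scheduled 23%. Zerath agreement on 7-4-3-2: 7-2-3-1 not covered. → 23%.
Line B: passenger car → 7-4; hybrid → 7-4-3; g.v.w. 24 t → 7-4-3-2. Scheduled 12%. Dunmara agreement on 7-4: CTH met → 3% available; preferential 3%. → 3%.
Line C: passenger car → 7-4; petrol-engined → 7-4-1; g.v.w. 40 t → 7-4-1-2. Scheduled 24%. No special measure applies. → 24%.
Sum: 23% + 3% + 24% = 50%.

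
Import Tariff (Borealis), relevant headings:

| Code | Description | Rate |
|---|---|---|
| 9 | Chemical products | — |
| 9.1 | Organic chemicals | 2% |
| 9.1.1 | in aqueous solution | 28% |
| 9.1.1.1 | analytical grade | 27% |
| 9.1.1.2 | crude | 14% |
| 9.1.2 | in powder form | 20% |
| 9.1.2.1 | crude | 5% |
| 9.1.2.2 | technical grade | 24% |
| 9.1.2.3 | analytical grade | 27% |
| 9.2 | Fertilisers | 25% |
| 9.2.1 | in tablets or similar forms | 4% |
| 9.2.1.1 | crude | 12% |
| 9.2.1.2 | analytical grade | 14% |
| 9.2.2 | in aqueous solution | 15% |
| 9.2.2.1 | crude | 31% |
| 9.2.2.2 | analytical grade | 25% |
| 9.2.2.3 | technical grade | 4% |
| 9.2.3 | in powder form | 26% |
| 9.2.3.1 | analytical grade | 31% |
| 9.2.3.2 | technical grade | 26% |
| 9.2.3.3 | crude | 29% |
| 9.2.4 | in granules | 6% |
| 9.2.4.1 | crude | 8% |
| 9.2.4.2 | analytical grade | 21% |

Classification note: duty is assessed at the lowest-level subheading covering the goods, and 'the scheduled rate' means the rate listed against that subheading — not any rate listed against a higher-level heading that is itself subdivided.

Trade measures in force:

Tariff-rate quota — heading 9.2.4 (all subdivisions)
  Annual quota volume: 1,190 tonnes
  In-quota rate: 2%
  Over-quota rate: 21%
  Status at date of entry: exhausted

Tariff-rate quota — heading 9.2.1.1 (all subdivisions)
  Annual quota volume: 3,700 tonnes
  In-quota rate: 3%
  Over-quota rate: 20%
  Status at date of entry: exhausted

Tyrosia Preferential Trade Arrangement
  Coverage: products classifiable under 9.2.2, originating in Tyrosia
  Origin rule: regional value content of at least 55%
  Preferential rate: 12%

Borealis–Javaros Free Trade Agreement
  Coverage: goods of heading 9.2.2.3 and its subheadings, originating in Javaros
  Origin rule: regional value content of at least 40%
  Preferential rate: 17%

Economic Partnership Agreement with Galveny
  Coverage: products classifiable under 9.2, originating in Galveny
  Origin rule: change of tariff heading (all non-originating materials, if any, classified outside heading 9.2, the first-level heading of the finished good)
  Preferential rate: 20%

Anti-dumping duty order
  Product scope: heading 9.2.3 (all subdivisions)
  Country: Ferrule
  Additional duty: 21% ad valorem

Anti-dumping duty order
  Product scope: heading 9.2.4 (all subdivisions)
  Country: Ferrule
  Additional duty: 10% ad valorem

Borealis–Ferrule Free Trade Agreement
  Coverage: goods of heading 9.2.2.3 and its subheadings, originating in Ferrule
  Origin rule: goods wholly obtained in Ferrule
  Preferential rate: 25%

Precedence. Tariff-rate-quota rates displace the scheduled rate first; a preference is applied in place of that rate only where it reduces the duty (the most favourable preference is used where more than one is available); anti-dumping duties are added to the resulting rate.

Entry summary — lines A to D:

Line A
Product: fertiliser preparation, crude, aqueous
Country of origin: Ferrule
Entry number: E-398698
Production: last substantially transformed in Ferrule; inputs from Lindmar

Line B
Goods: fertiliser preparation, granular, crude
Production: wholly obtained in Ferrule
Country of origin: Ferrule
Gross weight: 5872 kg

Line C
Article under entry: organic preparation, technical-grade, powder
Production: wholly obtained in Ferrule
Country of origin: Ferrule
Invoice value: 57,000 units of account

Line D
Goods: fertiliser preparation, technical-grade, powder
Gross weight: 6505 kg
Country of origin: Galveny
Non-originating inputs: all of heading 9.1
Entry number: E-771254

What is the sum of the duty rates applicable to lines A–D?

Line A: fertiliser → 9.2; aqueous → 9.2.2; crude → 9.2.2.1. Scheduled 31%. Ferrule agreement on 9.2.2.3: 9.2.2.1 not covered. → 31%.
Line B: fertiliser → 9.2; granular → 9.2.4; crude → 9.2.4.1. Scheduled 8%. quota on 9.2.4 exhausted → over-quota 21%; Ferrule agreement on 9.2.2.3: 9.2.4.1 not covered; anti-dumping (Ferrule, 9.2.4): +10%; total 21% + 10% = 31%. → 31%.
Line C: organic → 9.1; powder → 9.1.2; technical-grade → 9.1.2.2. Scheduled 24%. Ferrule agreement on 9.2.2.3: 9.1.2.2 not covered. → 24%.
Line D: fertiliser → 9.2; powder → 9.2.3; technical-grade → 9.2.3.2. Scheduled 26%. Galveny agreement on 9.2: CTH met → 20% available; preferential 20%. → 20%.
Sum: 31% + 31% + 24% + 20% = 106%.

106%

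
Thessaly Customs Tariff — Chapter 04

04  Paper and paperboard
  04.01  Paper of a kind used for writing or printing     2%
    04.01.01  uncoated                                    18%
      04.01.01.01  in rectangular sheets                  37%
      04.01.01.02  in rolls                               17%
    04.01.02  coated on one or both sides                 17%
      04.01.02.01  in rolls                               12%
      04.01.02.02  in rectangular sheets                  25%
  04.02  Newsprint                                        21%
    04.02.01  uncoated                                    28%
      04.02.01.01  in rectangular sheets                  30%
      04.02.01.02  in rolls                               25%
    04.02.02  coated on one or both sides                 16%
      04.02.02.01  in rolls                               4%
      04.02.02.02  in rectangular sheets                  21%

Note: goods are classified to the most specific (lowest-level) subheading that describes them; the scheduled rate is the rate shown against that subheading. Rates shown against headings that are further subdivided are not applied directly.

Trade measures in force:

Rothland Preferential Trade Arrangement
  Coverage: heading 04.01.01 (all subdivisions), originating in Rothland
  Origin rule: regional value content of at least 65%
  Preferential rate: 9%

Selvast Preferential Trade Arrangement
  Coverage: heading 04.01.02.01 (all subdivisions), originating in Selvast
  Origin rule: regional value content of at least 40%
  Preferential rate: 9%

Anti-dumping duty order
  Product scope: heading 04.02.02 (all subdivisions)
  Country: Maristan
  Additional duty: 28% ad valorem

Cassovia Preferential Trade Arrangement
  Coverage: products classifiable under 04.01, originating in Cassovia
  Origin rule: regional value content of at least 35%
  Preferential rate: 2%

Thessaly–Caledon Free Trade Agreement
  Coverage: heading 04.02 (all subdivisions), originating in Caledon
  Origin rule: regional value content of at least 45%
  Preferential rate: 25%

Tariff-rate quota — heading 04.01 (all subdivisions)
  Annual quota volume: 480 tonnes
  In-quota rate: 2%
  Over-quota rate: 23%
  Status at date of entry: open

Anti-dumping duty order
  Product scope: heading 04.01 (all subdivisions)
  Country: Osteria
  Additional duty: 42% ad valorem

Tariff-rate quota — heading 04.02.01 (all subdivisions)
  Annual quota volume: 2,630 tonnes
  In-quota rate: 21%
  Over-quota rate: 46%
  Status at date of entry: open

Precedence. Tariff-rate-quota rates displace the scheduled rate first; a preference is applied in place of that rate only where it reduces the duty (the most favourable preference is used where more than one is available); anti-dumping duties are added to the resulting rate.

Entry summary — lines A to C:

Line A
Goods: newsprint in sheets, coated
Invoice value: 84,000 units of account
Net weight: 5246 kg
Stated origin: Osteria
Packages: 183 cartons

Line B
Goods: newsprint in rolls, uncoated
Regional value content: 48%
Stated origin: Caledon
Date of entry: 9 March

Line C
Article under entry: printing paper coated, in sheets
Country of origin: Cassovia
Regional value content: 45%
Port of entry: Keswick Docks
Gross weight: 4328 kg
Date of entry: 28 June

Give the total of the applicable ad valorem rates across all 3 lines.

Line A: newsprint → 04.02; coated → 04.02.02; in sheets → 04.02.02.02. Scheduled 21%. No special measure applies. → 21%.
Line B: newsprint → 04.02; uncoated → 04.02.01; in rolls → 04.02.01.02. Scheduled 25%. quota on 04.02.01 open → in-quota 21%; Caledon agreement on 04.02: RVC ≥ 45% → 25% available; preference 25% not lower than 21% → no reduction. → 21%.
Line C: printing paper → 04.01; coated → 04.01.02; in sheets → 04.01.02.02. Scheduled 25%. quota on 04.01 open → in-quota 2%; Cassovia agreement on 04.01: RVC ≥ 35% → 2% available; preference 2% not lower than 2% → no reduction. → 2%.
Sum: 21% + 21% + 2% = 44%.

44%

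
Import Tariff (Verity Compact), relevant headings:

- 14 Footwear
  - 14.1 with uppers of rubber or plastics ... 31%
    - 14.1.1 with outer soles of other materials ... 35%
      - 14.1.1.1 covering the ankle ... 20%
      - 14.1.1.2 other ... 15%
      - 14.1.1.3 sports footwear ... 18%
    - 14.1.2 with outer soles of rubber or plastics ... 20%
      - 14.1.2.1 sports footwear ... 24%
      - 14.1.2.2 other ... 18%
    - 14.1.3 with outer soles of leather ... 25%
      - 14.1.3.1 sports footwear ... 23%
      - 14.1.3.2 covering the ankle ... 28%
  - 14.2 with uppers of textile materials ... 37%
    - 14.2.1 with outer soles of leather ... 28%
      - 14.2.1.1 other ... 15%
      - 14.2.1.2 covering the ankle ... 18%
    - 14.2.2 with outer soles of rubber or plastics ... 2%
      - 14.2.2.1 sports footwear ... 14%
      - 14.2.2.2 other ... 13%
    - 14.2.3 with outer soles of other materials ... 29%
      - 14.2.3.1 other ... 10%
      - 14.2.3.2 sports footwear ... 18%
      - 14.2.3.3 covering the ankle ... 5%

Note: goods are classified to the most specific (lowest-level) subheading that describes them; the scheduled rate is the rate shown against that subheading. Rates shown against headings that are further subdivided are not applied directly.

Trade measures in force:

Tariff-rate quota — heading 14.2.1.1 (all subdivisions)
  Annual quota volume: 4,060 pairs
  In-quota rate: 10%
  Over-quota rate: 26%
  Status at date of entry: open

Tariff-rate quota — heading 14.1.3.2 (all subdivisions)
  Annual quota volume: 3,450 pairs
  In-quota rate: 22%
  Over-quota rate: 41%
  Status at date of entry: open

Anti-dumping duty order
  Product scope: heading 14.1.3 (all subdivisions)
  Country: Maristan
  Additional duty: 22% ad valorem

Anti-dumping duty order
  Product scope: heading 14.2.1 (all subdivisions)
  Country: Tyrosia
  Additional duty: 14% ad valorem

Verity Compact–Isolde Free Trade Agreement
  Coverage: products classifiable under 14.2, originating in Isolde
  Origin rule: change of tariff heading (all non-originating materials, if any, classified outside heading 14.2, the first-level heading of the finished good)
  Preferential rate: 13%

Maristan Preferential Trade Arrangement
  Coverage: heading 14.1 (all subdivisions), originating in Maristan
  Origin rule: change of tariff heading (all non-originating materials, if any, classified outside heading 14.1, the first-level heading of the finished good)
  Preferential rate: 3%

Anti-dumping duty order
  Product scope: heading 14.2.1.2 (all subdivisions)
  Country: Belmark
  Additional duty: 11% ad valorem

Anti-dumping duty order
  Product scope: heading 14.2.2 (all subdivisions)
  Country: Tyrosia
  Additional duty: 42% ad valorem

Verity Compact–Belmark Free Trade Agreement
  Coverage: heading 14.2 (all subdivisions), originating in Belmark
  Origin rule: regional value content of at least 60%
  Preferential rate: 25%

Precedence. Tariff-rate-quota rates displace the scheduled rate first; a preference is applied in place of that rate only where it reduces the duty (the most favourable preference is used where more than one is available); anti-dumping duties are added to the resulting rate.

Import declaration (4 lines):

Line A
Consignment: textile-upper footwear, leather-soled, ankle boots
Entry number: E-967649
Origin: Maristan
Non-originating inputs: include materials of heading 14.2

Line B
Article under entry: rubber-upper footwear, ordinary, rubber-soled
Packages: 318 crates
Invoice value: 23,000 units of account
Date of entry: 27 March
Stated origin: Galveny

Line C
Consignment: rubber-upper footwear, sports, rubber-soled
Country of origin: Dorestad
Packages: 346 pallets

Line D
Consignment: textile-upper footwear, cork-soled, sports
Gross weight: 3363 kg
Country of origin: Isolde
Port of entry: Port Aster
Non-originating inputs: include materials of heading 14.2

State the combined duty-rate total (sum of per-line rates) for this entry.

Line A: textile-upper → 14.2; leather-soled → 14.2.1; ankle boots → 14.2.1.2. Scheduled 18%. Maristan agreement on 14.1: 14.2.1.2 not covered. → 18%.
Line B: rubber-upper → 14.1; rubber-soled → 14.1.2; ordinary → 14.1.2.2. Scheduled 18%. No special measure applies. → 18%.
Line C: rubber-upper → 14.1; rubber-soled → 14.1.2; sports → 14.1.2.1. Scheduled 24%. No special measure applies. → 24%.
Line D: textile-upper → 14.2; cork-soled → 14.2.3; sports → 14.2.3.2. Scheduled 18%. Isolde agreement on 14.2: CTH not met. → 18%.
Sum: 18% + 18% + 24% + 18% = 78%.

78%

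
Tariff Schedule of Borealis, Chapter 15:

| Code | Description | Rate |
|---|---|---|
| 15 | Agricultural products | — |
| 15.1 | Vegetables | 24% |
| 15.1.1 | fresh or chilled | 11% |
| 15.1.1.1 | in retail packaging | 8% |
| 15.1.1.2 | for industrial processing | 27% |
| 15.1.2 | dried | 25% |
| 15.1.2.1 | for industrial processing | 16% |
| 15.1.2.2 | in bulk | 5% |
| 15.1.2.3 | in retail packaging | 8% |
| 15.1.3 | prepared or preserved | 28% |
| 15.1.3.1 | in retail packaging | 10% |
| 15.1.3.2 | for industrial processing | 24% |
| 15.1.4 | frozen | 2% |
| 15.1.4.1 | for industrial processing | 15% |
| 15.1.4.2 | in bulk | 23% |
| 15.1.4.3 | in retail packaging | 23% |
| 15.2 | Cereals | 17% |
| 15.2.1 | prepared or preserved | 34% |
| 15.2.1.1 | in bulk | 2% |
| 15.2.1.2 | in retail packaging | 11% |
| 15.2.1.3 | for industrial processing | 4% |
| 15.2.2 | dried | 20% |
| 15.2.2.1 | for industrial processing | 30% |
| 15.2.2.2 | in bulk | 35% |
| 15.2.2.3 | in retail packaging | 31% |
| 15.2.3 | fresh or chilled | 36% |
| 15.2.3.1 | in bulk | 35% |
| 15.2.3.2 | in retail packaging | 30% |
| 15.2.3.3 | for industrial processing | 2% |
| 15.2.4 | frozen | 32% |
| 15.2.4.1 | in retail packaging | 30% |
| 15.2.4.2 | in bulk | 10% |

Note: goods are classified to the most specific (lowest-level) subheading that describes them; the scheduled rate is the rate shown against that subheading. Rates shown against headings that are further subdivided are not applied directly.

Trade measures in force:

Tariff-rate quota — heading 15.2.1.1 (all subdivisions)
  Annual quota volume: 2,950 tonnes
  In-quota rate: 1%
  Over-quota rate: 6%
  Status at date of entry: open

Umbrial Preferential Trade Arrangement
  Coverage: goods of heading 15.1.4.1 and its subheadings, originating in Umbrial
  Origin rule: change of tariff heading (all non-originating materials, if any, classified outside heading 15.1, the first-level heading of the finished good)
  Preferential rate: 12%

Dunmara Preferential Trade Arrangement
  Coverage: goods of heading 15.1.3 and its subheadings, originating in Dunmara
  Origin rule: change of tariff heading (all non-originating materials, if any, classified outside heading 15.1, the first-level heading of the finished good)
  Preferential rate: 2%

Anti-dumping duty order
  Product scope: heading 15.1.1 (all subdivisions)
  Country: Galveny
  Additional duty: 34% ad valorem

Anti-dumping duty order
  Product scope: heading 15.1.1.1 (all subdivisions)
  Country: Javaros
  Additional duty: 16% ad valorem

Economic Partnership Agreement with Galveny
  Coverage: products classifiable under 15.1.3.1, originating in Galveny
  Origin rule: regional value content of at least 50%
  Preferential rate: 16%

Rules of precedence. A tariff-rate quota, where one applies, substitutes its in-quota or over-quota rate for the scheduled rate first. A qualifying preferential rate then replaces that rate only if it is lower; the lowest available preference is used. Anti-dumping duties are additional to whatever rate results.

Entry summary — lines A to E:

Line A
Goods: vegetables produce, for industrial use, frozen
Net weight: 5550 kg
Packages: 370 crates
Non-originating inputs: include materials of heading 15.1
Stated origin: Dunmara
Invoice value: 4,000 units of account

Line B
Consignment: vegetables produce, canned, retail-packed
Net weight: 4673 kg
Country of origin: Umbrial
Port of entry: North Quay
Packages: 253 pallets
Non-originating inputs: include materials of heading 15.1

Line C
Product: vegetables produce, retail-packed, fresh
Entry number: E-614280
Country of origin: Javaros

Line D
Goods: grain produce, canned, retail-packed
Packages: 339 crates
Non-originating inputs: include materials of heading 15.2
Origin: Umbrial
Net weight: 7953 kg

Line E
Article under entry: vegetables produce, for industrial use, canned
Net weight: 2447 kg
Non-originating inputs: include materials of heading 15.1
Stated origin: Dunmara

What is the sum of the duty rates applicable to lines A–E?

84%

Line A: vegetables → 15.1; frozen → 15.1.4; for industrial use → 15.1.4.1. Scheduled 15%. Dunmara agreement on 15.1.3: 15.1.4.1 not covered. → 15%.
Line B: vegetables → 15.1; canned → 15.1.3; retail-packed → 15.1.3.1. Scheduled 10%. Umbrial agreement on 15.1.4.1: 15.1.3.1 not covered. → 10%.
Line C: vegetables → 15.1; fresh → 15.1.1; retail-packed → 15.1.1.1. Scheduled 8%. anti-dumping (Javaros, 15.1.1.1): +16%; total 8% + 16% = 24%. → 24%.
Line D: grain → 15.2; canned → 15.2.1; retail-packed → 15.2.1.2. Scheduled 11%. Umbrial agreement on 15.1.4.1: 15.2.1.2 not covered. → 11%.
Line E: vegetables → 15.1; canned → 15.1.3; for industrial use → 15.1.3.2. Scheduled 24%. Dunmara agreement on 15.1.3: CTH not met. → 24%.
Sum: 15% + 10% + 24% + 11% + 24% = 84%.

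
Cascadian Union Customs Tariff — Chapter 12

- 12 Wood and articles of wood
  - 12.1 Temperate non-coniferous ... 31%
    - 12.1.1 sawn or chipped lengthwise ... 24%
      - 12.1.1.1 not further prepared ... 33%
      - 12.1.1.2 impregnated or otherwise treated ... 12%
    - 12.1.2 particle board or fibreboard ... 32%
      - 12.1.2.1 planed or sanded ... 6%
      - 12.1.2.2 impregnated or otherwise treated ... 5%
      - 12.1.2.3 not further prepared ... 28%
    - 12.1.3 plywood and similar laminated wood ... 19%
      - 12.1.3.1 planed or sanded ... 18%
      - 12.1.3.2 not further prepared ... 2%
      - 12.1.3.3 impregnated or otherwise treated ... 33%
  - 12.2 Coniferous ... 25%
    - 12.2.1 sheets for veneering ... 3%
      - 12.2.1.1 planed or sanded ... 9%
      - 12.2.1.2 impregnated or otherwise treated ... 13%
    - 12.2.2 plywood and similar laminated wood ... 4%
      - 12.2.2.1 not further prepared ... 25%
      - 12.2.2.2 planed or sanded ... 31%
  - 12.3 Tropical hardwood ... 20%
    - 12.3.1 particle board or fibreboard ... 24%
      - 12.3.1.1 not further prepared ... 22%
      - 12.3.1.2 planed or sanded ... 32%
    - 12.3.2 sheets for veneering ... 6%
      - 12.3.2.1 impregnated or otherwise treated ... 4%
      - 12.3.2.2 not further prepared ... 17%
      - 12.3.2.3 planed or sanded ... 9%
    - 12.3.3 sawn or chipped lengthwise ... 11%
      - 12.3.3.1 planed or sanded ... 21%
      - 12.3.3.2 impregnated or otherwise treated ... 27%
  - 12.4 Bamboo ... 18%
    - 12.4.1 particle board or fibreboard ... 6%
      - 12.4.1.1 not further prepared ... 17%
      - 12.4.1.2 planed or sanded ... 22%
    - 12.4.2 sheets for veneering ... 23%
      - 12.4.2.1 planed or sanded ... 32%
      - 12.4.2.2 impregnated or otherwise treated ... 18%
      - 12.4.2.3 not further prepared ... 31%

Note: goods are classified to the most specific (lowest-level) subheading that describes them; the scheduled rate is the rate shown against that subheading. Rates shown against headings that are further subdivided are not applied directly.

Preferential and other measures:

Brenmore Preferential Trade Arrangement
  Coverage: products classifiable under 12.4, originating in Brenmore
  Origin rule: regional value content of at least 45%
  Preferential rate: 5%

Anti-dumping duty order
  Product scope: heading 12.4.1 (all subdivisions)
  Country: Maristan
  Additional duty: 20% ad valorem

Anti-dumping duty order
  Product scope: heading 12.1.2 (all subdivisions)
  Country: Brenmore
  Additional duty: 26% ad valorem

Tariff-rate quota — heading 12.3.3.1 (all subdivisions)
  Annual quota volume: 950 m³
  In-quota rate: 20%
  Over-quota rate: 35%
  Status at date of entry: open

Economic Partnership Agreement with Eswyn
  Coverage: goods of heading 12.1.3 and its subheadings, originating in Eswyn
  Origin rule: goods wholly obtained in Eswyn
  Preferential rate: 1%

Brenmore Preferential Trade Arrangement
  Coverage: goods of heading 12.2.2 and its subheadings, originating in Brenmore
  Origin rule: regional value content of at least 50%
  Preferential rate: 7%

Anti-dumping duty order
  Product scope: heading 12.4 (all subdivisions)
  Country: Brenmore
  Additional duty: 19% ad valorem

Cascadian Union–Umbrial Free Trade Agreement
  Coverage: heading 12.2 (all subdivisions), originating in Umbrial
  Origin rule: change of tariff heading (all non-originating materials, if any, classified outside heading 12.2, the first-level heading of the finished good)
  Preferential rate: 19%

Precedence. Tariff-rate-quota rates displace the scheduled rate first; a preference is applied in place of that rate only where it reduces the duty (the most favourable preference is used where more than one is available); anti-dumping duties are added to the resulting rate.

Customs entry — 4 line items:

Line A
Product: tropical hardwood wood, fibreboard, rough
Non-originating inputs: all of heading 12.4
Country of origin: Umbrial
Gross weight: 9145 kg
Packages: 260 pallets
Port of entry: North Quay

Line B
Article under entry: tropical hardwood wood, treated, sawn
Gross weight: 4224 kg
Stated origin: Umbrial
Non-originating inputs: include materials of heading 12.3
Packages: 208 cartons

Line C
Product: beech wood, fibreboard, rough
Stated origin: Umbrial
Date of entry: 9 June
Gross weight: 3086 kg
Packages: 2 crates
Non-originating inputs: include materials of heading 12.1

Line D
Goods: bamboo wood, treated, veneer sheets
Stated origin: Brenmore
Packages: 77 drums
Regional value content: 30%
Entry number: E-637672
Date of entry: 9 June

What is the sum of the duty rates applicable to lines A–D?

Line A: tropical hardwood → 12.3; fibreboard → 12.3.1; rough → 12.3.1.1. Scheduled 22%. Umbrial agreement on 12.2: 12.3.1.1 not covered. → 22%.
Line B: tropical hardwood → 12.3; sawn → 12.3.3; treated → 12.3.3.2. Scheduled 27%. Umbrial agreement on 12.2: 12.3.3.2 not covered. → 27%.
Line C: beech → 12.1; fibreboard → 12.1.2; rough → 12.1.2.3. Scheduled 28%. Umbrial agreement on 12.2: 12.1.2.3 not covered. → 28%.
Line D: bamboo → 12.4; veneer sheets → 12.4.2; treated → 12.4.2.2. Scheduled 18%. Brenmore agreement on 12.4: RVC < 45%; Brenmore agreement on 12.2.2: 12.4.2.2 not covered; anti-dumping (Brenmore, 12.4): +19%; total 18% + 19% = 37%. → 37%.
Sum: 22% + 27% + 28% + 37% = 114%.

114%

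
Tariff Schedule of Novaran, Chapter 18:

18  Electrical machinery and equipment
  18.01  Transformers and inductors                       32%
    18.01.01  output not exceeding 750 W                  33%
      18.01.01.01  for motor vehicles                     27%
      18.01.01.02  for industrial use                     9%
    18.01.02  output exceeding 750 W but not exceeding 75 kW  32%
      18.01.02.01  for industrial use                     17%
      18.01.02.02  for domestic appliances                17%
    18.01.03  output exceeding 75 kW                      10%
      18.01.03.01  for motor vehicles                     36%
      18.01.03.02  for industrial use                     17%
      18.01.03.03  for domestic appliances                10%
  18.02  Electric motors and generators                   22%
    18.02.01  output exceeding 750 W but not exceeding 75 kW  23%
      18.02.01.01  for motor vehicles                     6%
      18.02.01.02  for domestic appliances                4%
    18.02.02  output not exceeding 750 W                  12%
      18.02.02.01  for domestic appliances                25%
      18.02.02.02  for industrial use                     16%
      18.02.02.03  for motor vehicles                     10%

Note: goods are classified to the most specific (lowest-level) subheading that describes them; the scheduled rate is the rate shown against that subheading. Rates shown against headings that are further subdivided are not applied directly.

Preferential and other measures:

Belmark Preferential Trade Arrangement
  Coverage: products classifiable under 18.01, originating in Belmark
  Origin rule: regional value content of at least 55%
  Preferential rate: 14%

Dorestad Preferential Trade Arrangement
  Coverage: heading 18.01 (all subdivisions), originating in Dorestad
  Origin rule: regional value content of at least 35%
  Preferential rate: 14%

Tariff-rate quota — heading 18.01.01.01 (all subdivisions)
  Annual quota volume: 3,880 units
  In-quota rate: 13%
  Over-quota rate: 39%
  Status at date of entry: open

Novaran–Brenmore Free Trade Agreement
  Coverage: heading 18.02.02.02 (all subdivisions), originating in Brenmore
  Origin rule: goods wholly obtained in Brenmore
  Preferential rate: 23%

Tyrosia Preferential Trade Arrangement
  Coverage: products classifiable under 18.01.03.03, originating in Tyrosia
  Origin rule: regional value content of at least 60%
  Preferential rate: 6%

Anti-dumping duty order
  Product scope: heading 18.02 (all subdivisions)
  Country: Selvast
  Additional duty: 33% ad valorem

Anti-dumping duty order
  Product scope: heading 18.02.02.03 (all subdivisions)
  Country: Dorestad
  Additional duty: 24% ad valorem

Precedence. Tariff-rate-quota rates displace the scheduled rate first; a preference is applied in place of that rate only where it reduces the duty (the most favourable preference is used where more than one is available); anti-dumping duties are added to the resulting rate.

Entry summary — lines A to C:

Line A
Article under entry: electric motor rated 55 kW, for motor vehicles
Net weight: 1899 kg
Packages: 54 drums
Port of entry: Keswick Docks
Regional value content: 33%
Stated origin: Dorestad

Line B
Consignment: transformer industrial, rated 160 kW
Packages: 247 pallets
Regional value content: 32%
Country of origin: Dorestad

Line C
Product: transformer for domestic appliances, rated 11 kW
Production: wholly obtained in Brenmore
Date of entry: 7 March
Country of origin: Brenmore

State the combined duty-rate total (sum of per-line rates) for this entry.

Line A: electric motor → 18.02; rated 55 kW → 18.02.01; for motor vehicles → 18.02.01.01. Scheduled 6%. Dorestad agreement on 18.01: 18.02.01.01 not covered. → 6%.
Line B: transformer → 18.01; rated 160 kW → 18.01.03; industrial → 18.01.03.02. Scheduled 17%. Dorestad agreement on 18.01: RVC < 35%. → 17%.
Line C: transformer → 18.01; rated 11 kW → 18.01.02; for domestic appliances → 18.01.02.02. Scheduled 17%. Brenmore agreement on 18.02.02.02: 18.01.02.02 not covered. → 17%.
Sum: 6% + 17% + 17% = 40%.

40%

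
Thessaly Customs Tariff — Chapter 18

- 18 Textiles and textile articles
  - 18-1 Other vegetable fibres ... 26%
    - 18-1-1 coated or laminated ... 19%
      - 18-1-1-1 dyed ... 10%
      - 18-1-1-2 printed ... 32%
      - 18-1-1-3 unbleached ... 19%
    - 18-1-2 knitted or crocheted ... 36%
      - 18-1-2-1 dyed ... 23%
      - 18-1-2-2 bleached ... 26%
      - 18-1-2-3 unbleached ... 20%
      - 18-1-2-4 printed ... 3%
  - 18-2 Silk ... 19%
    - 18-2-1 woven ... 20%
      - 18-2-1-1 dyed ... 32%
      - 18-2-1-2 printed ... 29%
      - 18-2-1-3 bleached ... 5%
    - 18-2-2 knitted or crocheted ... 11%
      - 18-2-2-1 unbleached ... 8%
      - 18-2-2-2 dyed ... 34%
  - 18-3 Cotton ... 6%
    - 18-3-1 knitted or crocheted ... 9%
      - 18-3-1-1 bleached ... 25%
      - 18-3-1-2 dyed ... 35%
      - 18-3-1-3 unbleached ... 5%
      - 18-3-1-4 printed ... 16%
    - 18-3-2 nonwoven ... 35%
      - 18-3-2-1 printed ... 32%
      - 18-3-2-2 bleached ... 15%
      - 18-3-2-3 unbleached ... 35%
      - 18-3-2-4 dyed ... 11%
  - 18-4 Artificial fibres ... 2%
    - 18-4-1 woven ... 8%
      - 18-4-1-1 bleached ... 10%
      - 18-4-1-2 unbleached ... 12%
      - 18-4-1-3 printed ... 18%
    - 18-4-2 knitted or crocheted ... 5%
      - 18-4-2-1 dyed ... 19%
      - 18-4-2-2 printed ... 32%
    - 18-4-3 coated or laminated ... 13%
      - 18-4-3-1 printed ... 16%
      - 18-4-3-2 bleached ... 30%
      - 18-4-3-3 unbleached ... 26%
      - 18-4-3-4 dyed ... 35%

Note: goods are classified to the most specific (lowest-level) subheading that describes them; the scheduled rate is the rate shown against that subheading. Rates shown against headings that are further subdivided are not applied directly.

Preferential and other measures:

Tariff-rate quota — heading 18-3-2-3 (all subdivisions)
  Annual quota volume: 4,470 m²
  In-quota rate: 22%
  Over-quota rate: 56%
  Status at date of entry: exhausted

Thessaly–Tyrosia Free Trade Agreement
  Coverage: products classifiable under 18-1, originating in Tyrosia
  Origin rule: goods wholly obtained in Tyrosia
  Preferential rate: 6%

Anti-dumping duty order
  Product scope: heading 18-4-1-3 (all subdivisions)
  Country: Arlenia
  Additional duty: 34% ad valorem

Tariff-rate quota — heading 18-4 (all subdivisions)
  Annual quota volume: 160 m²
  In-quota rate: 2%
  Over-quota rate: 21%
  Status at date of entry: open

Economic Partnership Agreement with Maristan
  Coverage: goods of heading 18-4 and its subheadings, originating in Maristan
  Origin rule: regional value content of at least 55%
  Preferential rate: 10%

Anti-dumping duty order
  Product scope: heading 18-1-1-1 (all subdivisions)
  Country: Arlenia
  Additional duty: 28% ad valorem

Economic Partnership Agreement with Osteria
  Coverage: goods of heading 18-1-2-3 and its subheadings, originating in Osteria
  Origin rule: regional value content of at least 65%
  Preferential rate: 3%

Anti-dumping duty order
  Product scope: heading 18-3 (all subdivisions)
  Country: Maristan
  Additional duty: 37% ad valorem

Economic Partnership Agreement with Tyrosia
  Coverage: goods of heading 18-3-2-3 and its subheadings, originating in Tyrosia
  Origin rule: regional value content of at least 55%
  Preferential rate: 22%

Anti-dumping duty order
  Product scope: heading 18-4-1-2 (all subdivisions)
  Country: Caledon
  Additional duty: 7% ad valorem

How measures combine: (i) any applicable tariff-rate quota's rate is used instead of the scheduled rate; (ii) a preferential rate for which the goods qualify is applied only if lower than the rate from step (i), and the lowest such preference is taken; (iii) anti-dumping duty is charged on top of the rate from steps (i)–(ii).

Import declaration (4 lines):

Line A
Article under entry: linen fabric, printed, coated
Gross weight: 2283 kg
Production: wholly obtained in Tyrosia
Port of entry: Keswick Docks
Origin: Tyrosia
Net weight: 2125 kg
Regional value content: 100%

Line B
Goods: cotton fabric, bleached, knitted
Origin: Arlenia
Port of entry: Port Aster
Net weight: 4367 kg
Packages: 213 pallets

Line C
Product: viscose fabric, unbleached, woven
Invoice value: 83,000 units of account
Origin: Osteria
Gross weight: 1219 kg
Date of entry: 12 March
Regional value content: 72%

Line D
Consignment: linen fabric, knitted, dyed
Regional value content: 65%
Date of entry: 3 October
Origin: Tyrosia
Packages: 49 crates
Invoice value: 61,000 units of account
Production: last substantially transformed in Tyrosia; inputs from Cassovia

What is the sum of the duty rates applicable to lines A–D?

Line A: linen → 18-1; coated → 18-1-1; printed → 18-1-1-2. Scheduled 32%. Tyrosia agreement on 18-1: wholly obtained → 6% available; Tyrosia agreement on 18-3-2-3: 18-1-1-2 not covered; preferential 6%. → 6%.
Line B: cotton → 18-3; knitted → 18-3-1; bleached → 18-3-1-1. Scheduled 25%. No special measure applies. → 25%.
Line C: viscose → 18-4; woven → 18-4-1; unbleached → 18-4-1-2. Scheduled 12%. quota on 18-4 open → in-quota 2%; Osteria agreement on 18-1-2-3: 18-4-1-2 not covered. → 2%.
Line D: linen → 18-1; knitted → 18-1-2; dyed → 18-1-2-1. Scheduled 23%. Tyrosia agreement on 18-1: not wholly obtained; Tyrosia agreement on 18-3-2-3: 18-1-2-1 not covered. → 23%.
Sum: 6% + 25% + 2% + 23% = 56%.

56%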